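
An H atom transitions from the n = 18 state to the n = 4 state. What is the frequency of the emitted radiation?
1.9546e+14 Hz

First, find the transition energy:
E_18 = -13.6057 / 18² = -0.04199290 eV
E_4 = -13.6057 / 4² = -0.85035625 eV
|ΔE| = |E_4 - E_18| = 0.80836335 eV

Convert to Joules: E = 0.80836335 eV × (1.602177 × 10⁻¹⁹ J/eV) = 1.295141e-19 J

Using E = hf:
f = E/h = 1.295141e-19 J / (6.62607 × 10⁻³⁴ J·s)
f = 1.9546e+14 Hz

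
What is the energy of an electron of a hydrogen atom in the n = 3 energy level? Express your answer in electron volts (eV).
-1.511744 eV

The energy levels of a hydrogen-like atom are given by:
E_n = -13.6057 eV / n²

For n = 3:
E_3 = -13.6057 eV / 3²
E_3 = -13.6057 eV / 9
E_3 = -1.511744 eV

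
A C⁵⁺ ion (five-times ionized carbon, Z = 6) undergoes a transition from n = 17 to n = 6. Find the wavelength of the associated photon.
104.0931 nm

First, find the transition energy using E_n = -13.6057 Z² / n² eV:
E_17 = -13.6057 × 6² / 17² = -1.6948277 eV
E_6 = -13.6057 × 6² / 6² = -13.6057000 eV

Photon energy: |ΔE| = |E_6 - E_17| = 11.9108723 eV

Convert to wavelength using E = hc/λ with hc = 1239.84 eV·nm:
λ = hc/E = 1239.84 eV·nm / 11.9108723 eV
λ = 104.0931 nm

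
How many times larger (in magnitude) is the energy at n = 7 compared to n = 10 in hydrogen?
2.0408

Using E_n = -13.6057 Z² / n² eV with Z = 1:

E_7 = -13.6057 / 7² = -13.6057 / 49 = -0.2776673469 eV
E_10 = -13.6057 / 10² = -13.6057 / 100 = -0.1360570000 eV

The ratio is:
E_7/E_10 = (-0.2776673469) / (-0.1360570000)
E_7/E_10 = (-13.6057/49) / (-13.6057/100)
E_7/E_10 = 100/49
E_7/E_10 = 2.0408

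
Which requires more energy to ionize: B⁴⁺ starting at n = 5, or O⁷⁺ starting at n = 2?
O⁷⁺ at n = 2 (E = -217.691 eV)

Using E_n = -13.6057 Z² / n² eV:

B⁴⁺ (Z = 5) at n = 5:
E = -13.6057 × 5² / 5² = -13.6057 × 25 / 25 = -13.605700 eV

O⁷⁺ (Z = 8) at n = 2:
E = -13.6057 × 8² / 2² = -13.6057 × 64 / 4 = -217.691200 eV

Since -217.691200 eV < -13.605700 eV,
O⁷⁺ at n = 2 is more tightly bound (requires more energy to ionize).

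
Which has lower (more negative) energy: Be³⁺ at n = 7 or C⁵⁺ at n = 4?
C⁵⁺ at n = 4 (E = -30.6128 eV)

Using E_n = -13.6057 Z² / n² eV:

Be³⁺ (Z = 4) at n = 7:
E = -13.6057 × 4² / 7² = -13.6057 × 16 / 49 = -4.4426776 eV

C⁵⁺ (Z = 6) at n = 4:
E = -13.6057 × 6² / 4² = -13.6057 × 36 / 16 = -30.6128250 eV

Since -30.6128250 eV < -4.4426776 eV,
C⁵⁺ at n = 4 is more tightly bound (requires more energy to ionize).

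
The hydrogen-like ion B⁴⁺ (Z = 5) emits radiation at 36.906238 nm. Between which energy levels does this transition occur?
n = 9 → n = 3

First, find the photon energy from the wavelength (hc = 1239.84 eV·nm):
E = hc/λ = 1239.84 eV·nm / 36.906238 nm = 33.594321 eV

The energy levels of B⁴⁺ satisfy E_n = -13.6057 × 5² / n² eV, so an emission n_i → n_f releases
ΔE = 13.6057 × 5² × (1/n_f² − 1/n_i²) eV.

Setting ΔE equal to the photon energy:
1/n_f² − 1/n_i² = 33.594321 / (13.6057 × 5²) = 0.098765432

Since 1/n_i² must be positive, we need 1/n_f² > 0.098765432, i.e. n_f ≤ 3. For each allowed n_f, solve n_i = (1/n_f² − 0.098765432)^(−1/2) and check whether it is a whole number:
  n_f = 1: 1/n_i² = 1.000000000 − 0.098765432 = 0.901234568 → n_i = 1.053  (not an integer) ✗
  n_f = 2: 1/n_i² = 0.250000000 − 0.098765432 = 0.151234568 → n_i = 2.571  (not an integer) ✗
  n_f = 3: 1/n_i² = 0.111111111 − 0.098765432 = 0.012345679 → n_i = 9.000  → integer, n_i = 9 ✓

Only n_f = 3 gives an integer upper level, n_i = 9.

The transition is from n = 9 to n = 3 (emission).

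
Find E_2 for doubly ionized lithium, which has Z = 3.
-30.612825 eV

For hydrogen-like ions, the energy levels scale with Z²:
E_n = -13.6057 Z² / n² eV

For Li²⁺ (Z = 3) at n = 2:
E_2 = -13.6057 × 3² / 2²
E_2 = -13.6057 × 9 / 4
E_2 = -122.4513 / 4
E_2 = -30.612825 eV

The energy is 9 times more negative than hydrogen at the same n due to the stronger nuclear charge.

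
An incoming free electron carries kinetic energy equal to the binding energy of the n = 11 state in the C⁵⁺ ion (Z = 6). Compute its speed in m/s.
1.19329e+06 m/s (or 0.398038% of c)

The binding energy at n = 11 for C⁵⁺ is:
E_11 = -13.6057 × 6²/11² = -4.04797686 eV
|E_11| = 4.04797686 eV

Convert to Joules:
KE = 4.04797686 eV × (1.602177 × 10⁻¹⁹ J/eV) = 6.4855754e-19 J

Using KE = ½mv²:
v = √(2·KE/m_e)
v = √(2 × 6.4855754e-19 J / 9.10938 × 10⁻³¹ kg)
v = 1.19329e+06 m/s

This is approximately 0.398038% the speed of light.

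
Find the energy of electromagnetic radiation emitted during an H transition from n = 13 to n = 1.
13.525 eV

The energy levels are E_n = -13.6057 eV / n².

Energy at n = 13: E_13 = -13.6057 / 13² = -0.080507 eV
Energy at n = 1: E_1 = -13.6057 / 1² = -13.605700 eV

For emission (electron falling to lower state), the photon energy is:
E_photon = E_13 - E_1 = |-0.080507 - (-13.605700)|
E_photon = 13.525 eV

This energy is carried away by the emitted photon.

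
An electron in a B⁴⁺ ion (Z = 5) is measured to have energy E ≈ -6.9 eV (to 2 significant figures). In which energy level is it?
n = 7

The exact energy levels follow E_n = -13.6057 Z² / n² eV with Z = 5.

The measured value (-6.9 eV) is reported to only 2 significant figures, so we must test candidate n values and see which one matches to that precision.

Candidate energies:
  n = 5:  E = -13.6057 × 5² / 5² = -13.605700 eV
  n = 6:  E = -13.6057 × 5² / 6² = -9.448403 eV
  n = 7:  E = -13.6057 × 5² / 7² = -6.941684 eV  ← matches
  n = 8:  E = -13.6057 × 5² / 8² = -5.314727 eV
  n = 9:  E = -13.6057 × 5² / 9² = -4.199290 eV

Checking against the measurement of -6.9 eV (2 sig figs), only n = 7 agrees:
E_7 = -6.941684 eV, which rounds to -6.9 eV ✓

Therefore n = 7.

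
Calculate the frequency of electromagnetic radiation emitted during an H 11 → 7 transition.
4.00e+13 Hz

First, find the transition energy:
E_11 = -13.6057 / 11² = -0.1124438 eV
E_7 = -13.6057 / 7² = -0.2776673 eV
|ΔE| = |E_7 - E_11| = 0.1652235 eV

Convert to Joules: E = 0.1652235 eV × (1.602177 × 10⁻¹⁹ J/eV) = 2.6472e-20 J

Using E = hf:
f = E/h = 2.6472e-20 J / (6.62607 × 10⁻³⁴ J·s)
f = 4.00e+13 Hz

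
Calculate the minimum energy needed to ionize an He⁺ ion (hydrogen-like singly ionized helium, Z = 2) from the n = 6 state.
1.512 eV

The ionization energy is the energy needed to remove the electron completely (n → ∞).

For a hydrogen-like ion with Z = 2, E_n = -13.6057 Z² / n² eV.

At n = 6: E_6 = -13.6057 × 2² / 6² = -1.511744 eV
At n = ∞: E_∞ = 0 eV

Ionization energy = E_∞ - E_6 = 0 - (-1.511744) = 1.511744 eV
Ionization energy ≈ 1.512 eV

This is also called the binding energy of the electron in state n = 6.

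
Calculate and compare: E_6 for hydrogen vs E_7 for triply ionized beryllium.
Be³⁺ at n = 7 (E = -4.443 eV)

Using E_n = -13.6057 Z² / n² eV:

H (Z = 1) at n = 6:
E = -13.6057 × 1² / 6² = -13.6057 × 1 / 36 = -0.377936 eV

Be³⁺ (Z = 4) at n = 7:
E = -13.6057 × 4² / 7² = -13.6057 × 16 / 49 = -4.442678 eV

Since -4.442678 eV < -0.377936 eV,
Be³⁺ at n = 7 is more tightly bound (requires more energy to ionize).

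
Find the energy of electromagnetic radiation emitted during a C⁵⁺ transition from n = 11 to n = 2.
118.40332 eV

The energy levels are E_n = -13.6057 Z² eV / n².

Energy at n = 11: E_11 = -13.6057 × 6² / 11² = -4.04797686 eV
Energy at n = 2: E_2 = -13.6057 × 6² / 2² = -122.45130000 eV

For emission (electron falling to lower state), the photon energy is:
E_photon = E_11 - E_2 = |-4.04797686 - (-122.45130000)|
E_photon = 118.40332 eV

This energy is carried away by the emitted photon.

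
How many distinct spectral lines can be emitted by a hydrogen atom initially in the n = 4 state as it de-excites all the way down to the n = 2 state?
3

The electron can occupy levels n = 2, 3, ..., 4 during de-excitation — that is m = 4 - 2 + 1 = 3 distinct levels.

The number of distinct spectral lines equals the number of ways to choose 2 of these m levels (each pair gives one possible emission transition):

Number of lines = m(m-1)/2 = 3×2/2 = 3

These correspond to all possible transitions between the 3 levels:
4 → 3, 4 → 2, 3 → 2

Each transition produces a photon with a unique energy (and thus wavelength). This count does not depend on Z.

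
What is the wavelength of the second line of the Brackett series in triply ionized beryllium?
164.027724 nm

The lines of a series are numbered from the longest wavelength (smallest ΔE) outward; the second line is the transition from n = n_f + 2 to n_f.
The Brackett series has all transitions ending at n_f = 4.

For Be³⁺ (Z = 4), the second line (β-line) is the jump from n = 6 to n = 4:
E_6 = -13.6057 × 4² / 6² = -6.0469777778 eV
E_4 = -13.6057 × 4² / 4² = -13.6057000000 eV
ΔE = E_6 - E_4 = 7.5587222222 eV

λ = hc/E = 1239.84 eV·nm / 7.5587222222 eV
λ = 164.027724 nm

This is the β-line of the Brackett series in Be³⁺.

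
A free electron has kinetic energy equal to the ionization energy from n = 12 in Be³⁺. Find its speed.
7.292e+05 m/s (or 0.24325% of c)

The binding energy at n = 12 for Be³⁺ is:
E_12 = -13.6057 × 4²/12² = -1.5117444 eV
|E_12| = 1.5117444 eV

Convert to Joules:
KE = 1.5117444 eV × (1.602177 × 10⁻¹⁹ J/eV) = 2.42208e-19 J

Using KE = ½mv²:
v = √(2·KE/m_e)
v = √(2 × 2.42208e-19 J / 9.10938 × 10⁻³¹ kg)
v = 7.292e+05 m/s

This is approximately 0.24325% the speed of light.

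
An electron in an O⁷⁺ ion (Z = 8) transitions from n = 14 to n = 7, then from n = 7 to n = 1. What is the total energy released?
866.3221 eV

The energy levels of O⁷⁺ are E_n = -13.6057 × 8² / n² eV.

First transition (14 → 7):
ΔE₁ = |E_7 - E_14|
ΔE₁ = |-17.7707102041 - (-4.4426775510)| = 13.3280327 eV

Second transition (7 → 1):
ΔE₂ = |E_1 - E_7|
ΔE₂ = |-870.7648000000 - (-17.7707102041)| = 852.9940898 eV

Total energy released:
E_total = ΔE₁ + ΔE₂ = 13.3280327 + 852.9940898 = 866.3221 eV

Note: This equals the direct transition 14 → 1: 866.3221 eV ✓
Energy is conserved regardless of the path taken.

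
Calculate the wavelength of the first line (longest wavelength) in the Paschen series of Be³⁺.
117.16 nm

The longest wavelength corresponds to the smallest energy transition in the series.
The Paschen series has all transitions ending at n_f = 3.

For Be³⁺ (Z = 4), the first line (α-line) is the jump from n = 4 to n = 3:
E_4 = -13.6057 × 4² / 4² = -13.60570 eV
E_3 = -13.6057 × 4² / 3² = -24.18791 eV
ΔE = E_4 - E_3 = 10.58221 eV

λ = hc/E = 1239.84 eV·nm / 10.58221 eV
λ = 117.16 nm

This is the α-line of the Paschen series in Be³⁺.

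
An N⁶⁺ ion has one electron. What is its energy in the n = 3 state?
-74.08 eV

For hydrogen-like ions, the energy levels scale with Z²:
E_n = -13.6057 Z² / n² eV

For N⁶⁺ (Z = 7) at n = 3:
E_3 = -13.6057 × 7² / 3²
E_3 = -13.6057 × 49 / 9
E_3 = -666.6793 / 9
E_3 = -74.08 eV

The energy is 49 times more negative than hydrogen at the same n due to the stronger nuclear charge.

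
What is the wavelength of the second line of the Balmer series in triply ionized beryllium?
30.3755 nm

The lines of a series are numbered from the longest wavelength (smallest ΔE) outward; the second line is the transition from n = n_f + 2 to n_f.
The Balmer series has all transitions ending at n_f = 2.

For Be³⁺ (Z = 4), the second line (β-line) is the jump from n = 4 to n = 2:
E_4 = -13.6057 × 4² / 4² = -13.605700 eV
E_2 = -13.6057 × 4² / 2² = -54.422800 eV
ΔE = E_4 - E_2 = 40.817100 eV

λ = hc/E = 1239.84 eV·nm / 40.817100 eV
λ = 30.3755 nm

This is the β-line of the Balmer series in Be³⁺.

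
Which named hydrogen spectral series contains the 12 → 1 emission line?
Lyman series

The spectral series in hydrogen are named based on the final (lower) energy level:
- Lyman series: n_final = 1 (ultraviolet)
- Balmer series: n_final = 2 (visible/near-UV)
- Paschen series: n_final = 3 (infrared)
- Brackett series: n_final = 4 (infrared)
- Pfund series: n_final = 5 (far infrared)

Since this transition ends at n = 1, it belongs to the Lyman series.

For reference, this 12 → 1 line has photon energy
ΔE = 13.6057 eV × (1/1² - 1/12²) = 13.511216 eV,
corresponding to wavelength λ = hc/ΔE = 1239.84 eV·nm / 13.511216 eV = 91.7638 nm in the ultraviolet region.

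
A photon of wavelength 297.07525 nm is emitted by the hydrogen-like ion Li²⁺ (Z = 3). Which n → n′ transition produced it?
n = 13 → n = 5

First, find the photon energy from the wavelength (hc = 1239.84 eV·nm):
E = hc/λ = 1239.84 eV·nm / 297.07525 nm = 4.1734880 eV

The energy levels of Li²⁺ satisfy E_n = -13.6057 × 3² / n² eV, so an emission n_i → n_f releases
ΔE = 13.6057 × 3² × (1/n_f² − 1/n_i²) eV.

Setting ΔE equal to the photon energy:
1/n_f² − 1/n_i² = 4.1734880 / (13.6057 × 3²) = 0.034082839

Since 1/n_i² must be positive, we need 1/n_f² > 0.034082839, i.e. n_f ≤ 5. For each allowed n_f, solve n_i = (1/n_f² − 0.034082839)^(−1/2) and check whether it is a whole number:
  n_f = 1: 1/n_i² = 1.000000000 − 0.034082839 = 0.965917161 → n_i = 1.017  (not an integer) ✗
  n_f = 2: 1/n_i² = 0.250000000 − 0.034082839 = 0.215917161 → n_i = 2.152  (not an integer) ✗
  n_f = 3: 1/n_i² = 0.111111111 − 0.034082839 = 0.077028272 → n_i = 3.603  (not an integer) ✗
  n_f = 4: 1/n_i² = 0.062500000 − 0.034082839 = 0.028417161 → n_i = 5.932  (not an integer) ✗
  n_f = 5: 1/n_i² = 0.040000000 − 0.034082839 = 0.005917161 → n_i = 13.000  → integer, n_i = 13 ✓

Only n_f = 5 gives an integer upper level, n_i = 13.

The transition is from n = 13 to n = 5 (emission).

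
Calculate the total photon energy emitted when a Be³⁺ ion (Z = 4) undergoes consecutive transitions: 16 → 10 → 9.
1.837 eV

The energy levels of Be³⁺ are E_n = -13.6057 × 4² / n² eV.

First transition (16 → 10):
ΔE₁ = |E_10 - E_16|
ΔE₁ = |-2.176912000 - (-0.850356250)| = 1.326556 eV

Second transition (10 → 9):
ΔE₂ = |E_9 - E_10|
ΔE₂ = |-2.687545679 - (-2.176912000)| = 0.510634 eV

Total energy released:
E_total = ΔE₁ + ΔE₂ = 1.326556 + 0.510634 = 1.837 eV

Note: This equals the direct transition 16 → 9: 1.837 eV ✓
Energy is conserved regardless of the path taken.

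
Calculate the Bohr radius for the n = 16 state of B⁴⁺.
2.709387 nm (or 27.093873 Å)

The Bohr radius formula is:
r_n = n² a₀ / Z

where a₀ = 0.052917721 nm is the Bohr radius.

For B⁴⁺ (Z = 5) at n = 16:
r_16 = 16² × 0.052917721 nm / 5
r_16 = 256 × 0.052917721 nm / 5
r_16 = 13.5469366 nm / 5
r_16 = 2.709387 nm

The electron orbits at approximately 2.709387 nm from the nucleus.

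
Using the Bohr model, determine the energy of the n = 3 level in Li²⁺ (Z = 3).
-13.60570 eV

For hydrogen-like ions, the energy levels scale with Z²:
E_n = -13.6057 Z² / n² eV

For Li²⁺ (Z = 3) at n = 3:
E_3 = -13.6057 × 3² / 3²
E_3 = -13.6057 × 9 / 9
E_3 = -122.4513 / 9
E_3 = -13.60570 eV

The energy is 9 times more negative than hydrogen at the same n due to the stronger nuclear charge.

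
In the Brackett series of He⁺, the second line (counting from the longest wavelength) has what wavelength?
656.110895 nm

The lines of a series are numbered from the longest wavelength (smallest ΔE) outward; the second line is the transition from n = n_f + 2 to n_f.
The Brackett series has all transitions ending at n_f = 4.

For He⁺ (Z = 2), the second line (β-line) is the jump from n = 6 to n = 4:
E_6 = -13.6057 × 2² / 6² = -1.5117444444 eV
E_4 = -13.6057 × 2² / 4² = -3.4014250000 eV
ΔE = E_6 - E_4 = 1.8896805556 eV

λ = hc/E = 1239.84 eV·nm / 1.8896805556 eV
λ = 656.110895 nm

This is the β-line of the Brackett series in He⁺.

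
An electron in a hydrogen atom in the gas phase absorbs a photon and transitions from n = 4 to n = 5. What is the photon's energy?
0.3061 eV

The energy levels of a hydrogen-like atom are E_n = -13.6057 eV / n².

Energy at n = 4: E_4 = -13.6057 / 4² = -0.8503563 eV
Energy at n = 5: E_5 = -13.6057 / 5² = -0.5442280 eV

The excitation energy is the difference:
ΔE = E_5 - E_4
ΔE = -0.5442280 - (-0.8503563)
ΔE = 0.3061 eV

Since this is positive, energy must be absorbed (photon absorption).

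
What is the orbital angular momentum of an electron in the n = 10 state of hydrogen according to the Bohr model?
1.055e-33 J·s (or 10ℏ)

In the Bohr model, angular momentum is quantized:
L = nℏ

where ℏ = h/(2π) = 1.05457e-34 J·s

For n = 10:
L = 10 × 1.05457e-34 J·s
L = 1.055e-33 J·s

This can also be written as L = 10ℏ.
The angular momentum is an integer multiple of the reduced Planck constant.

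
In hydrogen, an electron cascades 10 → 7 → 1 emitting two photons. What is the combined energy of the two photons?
13.469643 eV

The energy levels of hydrogen are E_n = -13.6057 / n² eV.

First transition (10 → 7):
ΔE₁ = |E_7 - E_10|
ΔE₁ = |-0.277667346939 - (-0.136057000000)| = 0.141610347 eV

Second transition (7 → 1):
ΔE₂ = |E_1 - E_7|
ΔE₂ = |-13.605700000000 - (-0.277667346939)| = 13.328032653 eV

Total energy released:
E_total = ΔE₁ + ΔE₂ = 0.141610347 + 13.328032653 = 13.469643 eV

Note: This equals the direct transition 10 → 1: 13.469643 eV ✓
Energy is conserved regardless of the path taken.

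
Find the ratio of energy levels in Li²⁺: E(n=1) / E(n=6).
36.00

Using E_n = -13.6057 Z² / n² eV with Z = 3:

E_1 = -13.6057 × 3² / 1² = -122.4513 / 1 = -122.45130000 eV
E_6 = -13.6057 × 3² / 6² = -122.4513 / 36 = -3.40142500 eV

The ratio is:
E_1/E_6 = (-122.45130000) / (-3.40142500)
E_1/E_6 = (-122.4513/1) / (-122.4513/36)
E_1/E_6 = 36/1
E_1/E_6 = 36.00
(Note: the Z² factors cancel in the ratio.)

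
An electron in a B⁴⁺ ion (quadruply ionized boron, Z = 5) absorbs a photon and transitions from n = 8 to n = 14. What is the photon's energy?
3.57931 eV

The energy levels of a hydrogen-like atom are E_n = -13.6057 Z² eV / n².

Energy at n = 8: E_8 = -13.6057 × 5² / 8² = -5.31472656 eV
Energy at n = 14: E_14 = -13.6057 × 5² / 14² = -1.73542092 eV

The excitation energy is the difference:
ΔE = E_14 - E_8
ΔE = -1.73542092 - (-5.31472656)
ΔE = 3.57931 eV

Since this is positive, energy must be absorbed (photon absorption).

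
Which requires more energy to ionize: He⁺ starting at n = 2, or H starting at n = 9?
He⁺ at n = 2 (E = -13.6057 eV)

Using E_n = -13.6057 Z² / n² eV:

He⁺ (Z = 2) at n = 2:
E = -13.6057 × 2² / 2² = -13.6057 × 4 / 4 = -13.6057000 eV

H (Z = 1) at n = 9:
E = -13.6057 × 1² / 9² = -13.6057 × 1 / 81 = -0.1679716 eV

Since -13.6057000 eV < -0.1679716 eV,
He⁺ at n = 2 is more tightly bound (requires more energy to ionize).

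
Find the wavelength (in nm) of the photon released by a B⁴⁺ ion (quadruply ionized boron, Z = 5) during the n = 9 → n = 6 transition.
236.1999 nm

First, find the transition energy using E_n = -13.6057 Z² / n² eV:
E_9 = -13.6057 × 5² / 9² = -4.19929012 eV
E_6 = -13.6057 × 5² / 6² = -9.44840278 eV

Photon energy: |ΔE| = |E_6 - E_9| = 5.24911266 eV

Convert to wavelength using E = hc/λ with hc = 1239.84 eV·nm:
λ = hc/E = 1239.84 eV·nm / 5.24911266 eV
λ = 236.1999 nm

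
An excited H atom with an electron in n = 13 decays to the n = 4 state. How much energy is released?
0.76985 eV

The energy levels are E_n = -13.6057 eV / n².

Energy at n = 13: E_13 = -13.6057 / 13² = -0.08050710 eV
Energy at n = 4: E_4 = -13.6057 / 4² = -0.85035625 eV

For emission (electron falling to lower state), the photon energy is:
E_photon = E_13 - E_4 = |-0.08050710 - (-0.85035625)|
E_photon = 0.76985 eV

This energy is carried away by the emitted photon.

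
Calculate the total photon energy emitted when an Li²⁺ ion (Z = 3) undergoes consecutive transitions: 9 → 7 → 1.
120.939556 eV

The energy levels of Li²⁺ are E_n = -13.6057 × 3² / n² eV.

First transition (9 → 7):
ΔE₁ = |E_7 - E_9|
ΔE₁ = |-2.499006122449 - (-1.511744444444)| = 0.987261678 eV

Second transition (7 → 1):
ΔE₂ = |E_1 - E_7|
ΔE₂ = |-122.451300000000 - (-2.499006122449)| = 119.952293878 eV

Total energy released:
E_total = ΔE₁ + ΔE₂ = 0.987261678 + 119.952293878 = 120.939556 eV

Note: This equals the direct transition 9 → 1: 120.939556 eV ✓
Energy is conserved regardless of the path taken.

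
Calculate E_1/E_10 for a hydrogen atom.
100.0000

Using E_n = -13.6057 Z² / n² eV with Z = 1:

E_1 = -13.6057 / 1² = -13.6057 / 1 = -13.6057000000 eV
E_10 = -13.6057 / 10² = -13.6057 / 100 = -0.1360570000 eV

The ratio is:
E_1/E_10 = (-13.6057000000) / (-0.1360570000)
E_1/E_10 = (-13.6057/1) / (-13.6057/100)
E_1/E_10 = 100/1
E_1/E_10 = 100.0000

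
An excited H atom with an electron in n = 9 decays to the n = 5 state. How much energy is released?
0.38 eV

The energy levels are E_n = -13.6057 eV / n².

Energy at n = 9: E_9 = -13.6057 / 9² = -0.16797 eV
Energy at n = 5: E_5 = -13.6057 / 5² = -0.54423 eV

For emission (electron falling to lower state), the photon energy is:
E_photon = E_9 - E_5 = |-0.16797 - (-0.54423)|
E_photon = 0.38 eV

This energy is carried away by the emitted photon.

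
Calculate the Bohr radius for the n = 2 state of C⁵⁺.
0.035278 nm (or 0.352785 Å)

The Bohr radius formula is:
r_n = n² a₀ / Z

where a₀ = 0.052917721 nm is the Bohr radius.

For C⁵⁺ (Z = 6) at n = 2:
r_2 = 2² × 0.052917721 nm / 6
r_2 = 4 × 0.052917721 nm / 6
r_2 = 0.2116709 nm / 6
r_2 = 0.035278 nm

The electron orbits at approximately 0.035278 nm from the nucleus.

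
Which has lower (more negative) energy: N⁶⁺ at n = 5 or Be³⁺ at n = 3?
N⁶⁺ at n = 5 (E = -26.667 eV)

Using E_n = -13.6057 Z² / n² eV:

N⁶⁺ (Z = 7) at n = 5:
E = -13.6057 × 7² / 5² = -13.6057 × 49 / 25 = -26.667172 eV

Be³⁺ (Z = 4) at n = 3:
E = -13.6057 × 4² / 3² = -13.6057 × 16 / 9 = -24.187911 eV

Since -26.667172 eV < -24.187911 eV,
N⁶⁺ at n = 5 is more tightly bound (requires more energy to ionize).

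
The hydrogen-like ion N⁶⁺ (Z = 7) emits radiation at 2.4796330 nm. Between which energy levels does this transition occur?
n = 2 → n = 1

First, find the photon energy from the wavelength (hc = 1239.84 eV·nm):
E = hc/λ = 1239.84 eV·nm / 2.4796330 nm = 500.00948 eV

The energy levels of N⁶⁺ satisfy E_n = -13.6057 × 7² / n² eV, so an emission n_i → n_f releases
ΔE = 13.6057 × 7² × (1/n_f² − 1/n_i²) eV.

Setting ΔE equal to the photon energy:
1/n_f² − 1/n_i² = 500.00948 / (13.6057 × 7²) = 0.75000001

Since 1/n_i² must be positive, we need 1/n_f² > 0.75000001, i.e. n_f ≤ 1. For each allowed n_f, solve n_i = (1/n_f² − 0.75000001)^(−1/2) and check whether it is a whole number:
  n_f = 1: 1/n_i² = 1.00000000 − 0.75000001 = 0.24999999 → n_i = 2.000  → integer, n_i = 2 ✓

Only n_f = 1 gives an integer upper level, n_i = 2.

The transition is from n = 2 to n = 1 (emission).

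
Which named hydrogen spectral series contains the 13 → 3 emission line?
Paschen series

The spectral series in hydrogen are named based on the final (lower) energy level:
- Lyman series: n_final = 1 (ultraviolet)
- Balmer series: n_final = 2 (visible/near-UV)
- Paschen series: n_final = 3 (infrared)
- Brackett series: n_final = 4 (infrared)
- Pfund series: n_final = 5 (far infrared)

Since this transition ends at n = 3, it belongs to the Paschen series.

For reference, this 13 → 3 line has photon energy
ΔE = 13.6057 eV × (1/3² - 1/13²) = 1.431237344 eV,
corresponding to wavelength λ = hc/ΔE = 1239.84 eV·nm / 1.431237344 eV = 866.27142 nm in the infrared region.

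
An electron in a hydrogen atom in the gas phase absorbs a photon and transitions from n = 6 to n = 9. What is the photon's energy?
0.21 eV

The energy levels of a hydrogen-like atom are E_n = -13.6057 eV / n².

Energy at n = 6: E_6 = -13.6057 / 6² = -0.37794 eV
Energy at n = 9: E_9 = -13.6057 / 9² = -0.16797 eV

The excitation energy is the difference:
ΔE = E_9 - E_6
ΔE = -0.16797 - (-0.37794)
ΔE = 0.21 eV

Since this is positive, energy must be absorbed (photon absorption).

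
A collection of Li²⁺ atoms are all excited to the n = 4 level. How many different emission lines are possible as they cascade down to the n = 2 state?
3

The electron can occupy levels n = 2, 3, ..., 4 during de-excitation — that is m = 4 - 2 + 1 = 3 distinct levels.

The number of distinct spectral lines equals the number of ways to choose 2 of these m levels (each pair gives one possible emission transition):

Number of lines = m(m-1)/2 = 3×2/2 = 3

These correspond to all possible transitions between the 3 levels:
4 → 3, 4 → 2, 3 → 2

Each transition produces a photon with a unique energy (and thus wavelength). This count does not depend on Z.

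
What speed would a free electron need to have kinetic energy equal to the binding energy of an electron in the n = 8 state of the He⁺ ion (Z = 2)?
5.46923e+05 m/s (or 0.18% of c)

The binding energy at n = 8 for He⁺ is:
E_8 = -13.6057 × 2²/8² = -0.850356250 eV
|E_8| = 0.850356250 eV

Convert to Joules:
KE = 0.850356250 eV × (1.602177 × 10⁻¹⁹ J/eV) = 1.3624212e-19 J

Using KE = ½mv²:
v = √(2·KE/m_e)
v = √(2 × 1.3624212e-19 J / 9.10938 × 10⁻³¹ kg)
v = 5.46923e+05 m/s

This is approximately 0.18% the speed of light.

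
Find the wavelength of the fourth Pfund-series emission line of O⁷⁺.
51.48750 nm

The lines of a series are numbered from the longest wavelength (smallest ΔE) outward; the fourth line is the transition from n = n_f + 4 to n_f.
The Pfund series has all transitions ending at n_f = 5.

For O⁷⁺ (Z = 8), the fourth line (δ-line) is the jump from n = 9 to n = 5:
E_9 = -13.6057 × 8² / 9² = -10.7501827 eV
E_5 = -13.6057 × 8² / 5² = -34.8305920 eV
ΔE = E_9 - E_5 = 24.0804093 eV

λ = hc/E = 1239.84 eV·nm / 24.0804093 eV
λ = 51.48750 nm

This is the δ-line of the Pfund series in O⁷⁺.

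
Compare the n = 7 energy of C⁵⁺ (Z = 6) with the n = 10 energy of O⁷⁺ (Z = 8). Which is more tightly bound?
C⁵⁺ at n = 7 (E = -9.996024 eV)

Using E_n = -13.6057 Z² / n² eV:

C⁵⁺ (Z = 6) at n = 7:
E = -13.6057 × 6² / 7² = -13.6057 × 36 / 49 = -9.996024490 eV

O⁷⁺ (Z = 8) at n = 10:
E = -13.6057 × 8² / 10² = -13.6057 × 64 / 100 = -8.707648000 eV

Since -9.996024490 eV < -8.707648000 eV,
C⁵⁺ at n = 7 is more tightly bound (requires more energy to ionize).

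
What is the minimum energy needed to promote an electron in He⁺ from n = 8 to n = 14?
0.5727 eV

The energy levels of a hydrogen-like atom are E_n = -13.6057 Z² eV / n².

Energy at n = 8: E_8 = -13.6057 × 2² / 8² = -0.8503563 eV
Energy at n = 14: E_14 = -13.6057 × 2² / 14² = -0.2776673 eV

The excitation energy is the difference:
ΔE = E_14 - E_8
ΔE = -0.2776673 - (-0.8503563)
ΔE = 0.5727 eV

Since this is positive, energy must be absorbed (photon absorption).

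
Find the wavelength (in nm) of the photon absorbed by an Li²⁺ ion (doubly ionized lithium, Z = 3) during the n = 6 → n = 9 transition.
656.11 nm

First, find the transition energy using E_n = -13.6057 Z² / n² eV:
E_6 = -13.6057 × 3² / 6² = -3.401425 eV
E_9 = -13.6057 × 3² / 9² = -1.511744 eV

Photon energy: |ΔE| = |E_9 - E_6| = 1.889681 eV

Convert to wavelength using E = hc/λ with hc = 1239.84 eV·nm:
λ = hc/E = 1239.84 eV·nm / 1.889681 eV
λ = 656.11 nm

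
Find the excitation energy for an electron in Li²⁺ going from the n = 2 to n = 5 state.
25.71477 eV

The energy levels of a hydrogen-like atom are E_n = -13.6057 Z² eV / n².

Energy at n = 2: E_2 = -13.6057 × 3² / 2² = -30.61282500 eV
Energy at n = 5: E_5 = -13.6057 × 3² / 5² = -4.89805200 eV

The excitation energy is the difference:
ΔE = E_5 - E_2
ΔE = -4.89805200 - (-30.61282500)
ΔE = 25.71477 eV

Since this is positive, energy must be absorbed (photon absorption).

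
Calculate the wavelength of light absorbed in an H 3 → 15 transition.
854.3111 nm

First, find the transition energy using E_n = -13.6057 / n² eV:
E_3 = -13.6057 / 3² = -1.51174444 eV
E_15 = -13.6057 / 15² = -0.06046978 eV

Photon energy: |ΔE| = |E_15 - E_3| = 1.45127466 eV

Convert to wavelength using E = hc/λ with hc = 1239.84 eV·nm:
λ = hc/E = 1239.84 eV·nm / 1.45127466 eV
λ = 854.3111 nm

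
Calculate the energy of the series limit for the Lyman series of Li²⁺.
122.45130 eV

The series limit corresponds to the transition from n = ∞ to n = 1.
This is the highest energy (shortest wavelength) transition in the Lyman series.

E_∞ = 0 eV
E_1 = -13.6057 × 3² / 1² = -122.45130 eV

Energy at series limit:
ΔE = E_∞ - E_1 = 0 - (-122.45130) = 122.45130 eV

This energy equals the ionization energy from the n = 1 state of Li²⁺.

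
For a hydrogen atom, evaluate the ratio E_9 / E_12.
1.77778

Using E_n = -13.6057 Z² / n² eV with Z = 1:

E_9 = -13.6057 / 9² = -13.6057 / 81 = -0.16797160494 eV
E_12 = -13.6057 / 12² = -13.6057 / 144 = -0.09448402778 eV

The ratio is:
E_9/E_12 = (-0.16797160494) / (-0.09448402778)
E_9/E_12 = (-13.6057/81) / (-13.6057/144)
E_9/E_12 = 144/81
E_9/E_12 = 1.77778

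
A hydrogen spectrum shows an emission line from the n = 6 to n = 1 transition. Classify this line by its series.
Lyman series

The spectral series in hydrogen are named based on the final (lower) energy level:
- Lyman series: n_final = 1 (ultraviolet)
- Balmer series: n_final = 2 (visible/near-UV)
- Paschen series: n_final = 3 (infrared)
- Brackett series: n_final = 4 (infrared)
- Pfund series: n_final = 5 (far infrared)

Since this transition ends at n = 1, it belongs to the Lyman series.

For reference, this 6 → 1 line has photon energy
ΔE = 13.6057 eV × (1/1² - 1/6²) = 13.2277639 eV,
corresponding to wavelength λ = hc/ΔE = 1239.84 eV·nm / 13.2277639 eV = 93.73013 nm in the ultraviolet region.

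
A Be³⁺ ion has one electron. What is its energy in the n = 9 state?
-2.6875 eV

For hydrogen-like ions, the energy levels scale with Z²:
E_n = -13.6057 Z² / n² eV

For Be³⁺ (Z = 4) at n = 9:
E_9 = -13.6057 × 4² / 9²
E_9 = -13.6057 × 16 / 81
E_9 = -217.6912 / 81
E_9 = -2.6875 eV

The energy is 16 times more negative than hydrogen at the same n due to the stronger nuclear charge.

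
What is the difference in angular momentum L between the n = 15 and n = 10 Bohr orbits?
5.2729e-34 J·s (or 5ℏ)

In the Bohr model, L_n = nℏ where ℏ = 1.054572e-34 J·s.

L_15 = 15ℏ = 1.581858e-33 J·s
L_10 = 10ℏ = 1.054572e-33 J·s

ΔL = L_15 - L_10 = (15 - 10)ℏ = 5ℏ
ΔL = 5 × 1.054572e-34 J·s = 5.2729e-34 J·s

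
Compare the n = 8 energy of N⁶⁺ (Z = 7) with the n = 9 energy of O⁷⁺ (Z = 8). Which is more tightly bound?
O⁷⁺ at n = 9 (E = -10.75 eV)

Using E_n = -13.6057 Z² / n² eV:

N⁶⁺ (Z = 7) at n = 8:
E = -13.6057 × 7² / 8² = -13.6057 × 49 / 64 = -10.41686 eV

O⁷⁺ (Z = 8) at n = 9:
E = -13.6057 × 8² / 9² = -13.6057 × 64 / 81 = -10.75018 eV

Since -10.75018 eV < -10.41686 eV,
O⁷⁺ at n = 9 is more tightly bound (requires more energy to ionize).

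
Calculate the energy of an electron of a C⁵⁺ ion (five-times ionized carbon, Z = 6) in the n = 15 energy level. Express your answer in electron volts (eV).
-2.18 eV

The energy levels of a hydrogen-like atom are given by:
E_n = -13.6057 Z² / n² eV  (with Z = 6 for C⁵⁺)

For n = 15:
E_15 = -13.6057 × 6² / 15²
E_15 = -13.6057 × 36 / 225
E_15 = -2.18 eV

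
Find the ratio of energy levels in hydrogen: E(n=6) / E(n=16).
7.11

Using E_n = -13.6057 Z² / n² eV with Z = 1:

E_6 = -13.6057 / 6² = -13.6057 / 36 = -0.37793611 eV
E_16 = -13.6057 / 16² = -13.6057 / 256 = -0.05314727 eV

The ratio is:
E_6/E_16 = (-0.37793611) / (-0.05314727)
E_6/E_16 = (-13.6057/36) / (-13.6057/256)
E_6/E_16 = 256/36
E_6/E_16 = 7.11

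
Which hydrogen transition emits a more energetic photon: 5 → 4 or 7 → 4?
7 → 4

Calculate the energy for each transition:

Transition 5 → 4:
ΔE₁ = |E_4 - E_5| = |-13.6057/4² - (-13.6057/5²)|
ΔE₁ = |-0.85035625000 - (-0.54422800000)| = 0.30612825 eV

Transition 7 → 4:
ΔE₂ = |E_4 - E_7| = |-13.6057/4² - (-13.6057/7²)|
ΔE₂ = |-0.85035625000 - (-0.27766734694)| = 0.57268890 eV

Since 0.57268890 eV > 0.30612825 eV, the transition 7 → 4 emits the more energetic photon.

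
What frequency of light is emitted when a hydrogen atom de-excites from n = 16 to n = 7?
5.4289e+13 Hz

First, find the transition energy:
E_16 = -13.6057 / 16² = -0.05314727 eV
E_7 = -13.6057 / 7² = -0.27766735 eV
|ΔE| = |E_7 - E_16| = 0.22452008 eV

Convert to Joules: E = 0.22452008 eV × (1.602177 × 10⁻¹⁹ J/eV) = 3.597209e-20 J

Using E = hf:
f = E/h = 3.597209e-20 J / (6.62607 × 10⁻³⁴ J·s)
f = 5.4289e+13 Hz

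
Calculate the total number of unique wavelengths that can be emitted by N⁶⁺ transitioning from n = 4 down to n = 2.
3

The electron can occupy levels n = 2, 3, ..., 4 during de-excitation — that is m = 4 - 2 + 1 = 3 distinct levels.

The number of distinct spectral lines equals the number of ways to choose 2 of these m levels (each pair gives one possible emission transition):

Number of lines = m(m-1)/2 = 3×2/2 = 3

These correspond to all possible transitions between the 3 levels:
4 → 3, 4 → 2, 3 → 2

Each transition produces a photon with a unique energy (and thus wavelength). This count does not depend on Z.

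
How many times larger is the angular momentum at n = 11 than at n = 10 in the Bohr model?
1.100

In the Bohr model, L_n = nℏ, so the ratio is purely the ratio of quantum numbers:

L_11/L_10 = 11ℏ / 10ℏ = 11/10 = 1.100

The angular momentum scales linearly with n.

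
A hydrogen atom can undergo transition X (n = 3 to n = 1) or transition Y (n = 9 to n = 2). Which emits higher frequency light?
3 → 1

Calculate the energy for each transition:

Transition 3 → 1:
ΔE₁ = |E_1 - E_3| = |-13.6057/1² - (-13.6057/3²)|
ΔE₁ = |-13.6057000000 - (-1.5117444444)| = 12.0939556 eV

Transition 9 → 2:
ΔE₂ = |E_2 - E_9| = |-13.6057/2² - (-13.6057/9²)|
ΔE₂ = |-3.4014250000 - (-0.1679716049)| = 3.2334534 eV

Since 12.0939556 eV > 3.2334534 eV, the transition 3 → 1 emits the more energetic photon.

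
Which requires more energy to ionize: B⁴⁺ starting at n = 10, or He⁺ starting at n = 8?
B⁴⁺ at n = 10 (E = -3.401425 eV)

Using E_n = -13.6057 Z² / n² eV:

B⁴⁺ (Z = 5) at n = 10:
E = -13.6057 × 5² / 10² = -13.6057 × 25 / 100 = -3.401425000 eV

He⁺ (Z = 2) at n = 8:
E = -13.6057 × 2² / 8² = -13.6057 × 4 / 64 = -0.850356250 eV

Since -3.401425000 eV < -0.850356250 eV,
B⁴⁺ at n = 10 is more tightly bound (requires more energy to ionize).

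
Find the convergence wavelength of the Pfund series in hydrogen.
2278.16283 nm

The series limit corresponds to the transition from n = ∞ to n = 5.
This is the highest energy (shortest wavelength) transition in the Pfund series.

E_∞ = 0 eV
E_5 = -13.6057 / 5² = -0.54422800000 eV

Energy at series limit:
ΔE = E_∞ - E_5 = 0 - (-0.54422800000) = 0.54422800000 eV
λ = hc/E = 1239.84 eV·nm / 0.54422800000 eV = 2278.16283 nm

This energy equals the ionization energy from the n = 5 state of hydrogen.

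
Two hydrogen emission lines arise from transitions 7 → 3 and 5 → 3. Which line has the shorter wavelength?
7 → 3

Calculate the energy for each transition:

Transition 7 → 3:
ΔE₁ = |E_3 - E_7| = |-13.6057/3² - (-13.6057/7²)|
ΔE₁ = |-1.511744444 - (-0.277667347)| = 1.234077 eV

Transition 5 → 3:
ΔE₂ = |E_3 - E_5| = |-13.6057/3² - (-13.6057/5²)|
ΔE₂ = |-1.511744444 - (-0.544228000)| = 0.967516 eV

Since 1.234077 eV > 0.967516 eV, the transition 7 → 3 emits the more energetic photon.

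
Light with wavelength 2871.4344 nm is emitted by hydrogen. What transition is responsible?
n = 11 → n = 5

First, find the photon energy from the wavelength (hc = 1239.84 eV·nm):
E = hc/λ = 1239.84 eV·nm / 2871.4344 nm = 0.43178420 eV

The energy levels of hydrogen satisfy E_n = -13.6057 / n² eV, so an emission n_i → n_f releases
ΔE = 13.6057 × (1/n_f² − 1/n_i²) eV.

Setting ΔE equal to the photon energy:
1/n_f² − 1/n_i² = 0.43178420 / 13.6057 = 0.031735537

Since 1/n_i² must be positive, we need 1/n_f² > 0.031735537, i.e. n_f ≤ 5. For each allowed n_f, solve n_i = (1/n_f² − 0.031735537)^(−1/2) and check whether it is a whole number:
  n_f = 1: 1/n_i² = 1.000000000 − 0.031735537 = 0.968264463 → n_i = 1.016  (not an integer) ✗
  n_f = 2: 1/n_i² = 0.250000000 − 0.031735537 = 0.218264463 → n_i = 2.140  (not an integer) ✗
  n_f = 3: 1/n_i² = 0.111111111 − 0.031735537 = 0.079375574 → n_i = 3.549  (not an integer) ✗
  n_f = 4: 1/n_i² = 0.062500000 − 0.031735537 = 0.030764463 → n_i = 5.701  (not an integer) ✗
  n_f = 5: 1/n_i² = 0.040000000 − 0.031735537 = 0.008264463 → n_i = 11.000  → integer, n_i = 11 ✓

Only n_f = 5 gives an integer upper level, n_i = 11.

The transition is from n = 11 to n = 5 (emission).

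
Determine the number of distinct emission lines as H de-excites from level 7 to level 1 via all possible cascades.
21

The electron can occupy levels n = 1, 2, ..., 7 during de-excitation — that is m = 7 - 1 + 1 = 7 distinct levels.

The number of distinct spectral lines equals the number of ways to choose 2 of these m levels (each pair gives one possible emission transition):

Number of lines = m(m-1)/2 = 7×6/2 = 21

These correspond to all possible transitions between the 7 levels:
7 → 6, 7 → 5, 7 → 4, 7 → 3, 7 → 2, 7 → 1, 6 → 5, 6 → 4...

Each transition produces a photon with a unique energy (and thus wavelength). This count does not depend on Z.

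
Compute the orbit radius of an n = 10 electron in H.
5.2918 nm (or 52.9177 Å)

The Bohr radius formula is:
r_n = n² a₀ / Z

where a₀ = 0.0529177 nm is the Bohr radius.

For H (Z = 1) at n = 10:
r_10 = 10² × 0.0529177 nm / 1
r_10 = 100 × 0.0529177 nm / 1
r_10 = 5.29177 nm / 1
r_10 = 5.2918 nm

The electron orbits at approximately 5.2918 nm from the nucleus.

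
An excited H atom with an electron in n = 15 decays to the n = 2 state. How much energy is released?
3.34 eV

The energy levels are E_n = -13.6057 eV / n².

Energy at n = 15: E_15 = -13.6057 / 15² = -0.06047 eV
Energy at n = 2: E_2 = -13.6057 / 2² = -3.40143 eV

For emission (electron falling to lower state), the photon energy is:
E_photon = E_15 - E_2 = |-0.06047 - (-3.40143)|
E_photon = 3.34 eV

This energy is carried away by the emitted photon.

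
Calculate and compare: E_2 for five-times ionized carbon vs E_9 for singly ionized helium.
C⁵⁺ at n = 2 (E = -122.4513 eV)

Using E_n = -13.6057 Z² / n² eV:

C⁵⁺ (Z = 6) at n = 2:
E = -13.6057 × 6² / 2² = -13.6057 × 36 / 4 = -122.4513000 eV

He⁺ (Z = 2) at n = 9:
E = -13.6057 × 2² / 9² = -13.6057 × 4 / 81 = -0.6718864 eV

Since -122.4513000 eV < -0.6718864 eV,
C⁵⁺ at n = 2 is more tightly bound (requires more energy to ionize).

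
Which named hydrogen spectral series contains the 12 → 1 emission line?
Lyman series

The spectral series in hydrogen are named based on the final (lower) energy level:
- Lyman series: n_final = 1 (ultraviolet)
- Balmer series: n_final = 2 (visible/near-UV)
- Paschen series: n_final = 3 (infrared)
- Brackett series: n_final = 4 (infrared)
- Pfund series: n_final = 5 (far infrared)

Since this transition ends at n = 1, it belongs to the Lyman series.

For reference, this 12 → 1 line has photon energy
ΔE = 13.6057 eV × (1/1² - 1/12²) = 13.51121597 eV,
corresponding to wavelength λ = hc/ΔE = 1239.84 eV·nm / 13.51121597 eV = 91.763762 nm in the ultraviolet region.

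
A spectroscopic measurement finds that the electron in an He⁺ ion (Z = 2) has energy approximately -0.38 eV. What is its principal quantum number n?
n = 12

The exact energy levels follow E_n = -13.6057 Z² / n² eV with Z = 2.

The measured value (-0.38 eV) is reported to only 2 significant figures, so we must test candidate n values and see which one matches to that precision.

Candidate energies:
  n = 10:  E = -13.6057 × 2² / 10² = -0.544228 eV
  n = 11:  E = -13.6057 × 2² / 11² = -0.449775 eV
  n = 12:  E = -13.6057 × 2² / 12² = -0.377936 eV  ← matches
  n = 13:  E = -13.6057 × 2² / 13² = -0.322028 eV
  n = 14:  E = -13.6057 × 2² / 14² = -0.277667 eV

Checking against the measurement of -0.38 eV (2 sig figs), only n = 12 agrees:
E_12 = -0.377936 eV, which rounds to -0.38 eV ✓

Therefore n = 12.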